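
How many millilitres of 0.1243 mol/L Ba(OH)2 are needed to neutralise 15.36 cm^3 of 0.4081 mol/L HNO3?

25.2 mL

n(HNO3) = 0.4081 mol/L x 0.01536 L = 0.006268 mol.
The neutralisation is 2 HNO3 : 1 Ba(OH)2, so n(Ba(OH)2) = 0.006268 x 1/2 = 0.003134 mol.
V(Ba(OH)2) = 0.003134 / 0.1243 = 0.02521 L = 25.2 mL.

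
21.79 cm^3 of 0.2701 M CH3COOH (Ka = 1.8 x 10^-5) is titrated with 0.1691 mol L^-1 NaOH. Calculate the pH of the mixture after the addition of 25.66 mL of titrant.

Initial n(CH3COOH) = 0.2701 x 0.02179 = 0.005885 mol.
n(NaOH) added = 0.1691 x 0.02566 = 0.004339 mol, converting that many moles of CH3COOH to CH3COO-.
Remaining n(CH3COOH) = 0.001546 mol; n(CH3COO-) = 0.004339 mol.
By Henderson-Hasselbalch, pH = pKa + log([A^-]/[HA]) = 4.74 + log(0.004339/0.001546) = 4.74 + (+0.45) = 5.19.

5.19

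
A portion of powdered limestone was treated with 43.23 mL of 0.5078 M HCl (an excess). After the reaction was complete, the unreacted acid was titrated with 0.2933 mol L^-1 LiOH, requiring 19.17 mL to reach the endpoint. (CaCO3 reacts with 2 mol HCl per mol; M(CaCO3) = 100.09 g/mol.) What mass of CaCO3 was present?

0.817 g

Total n(HCl) added = 0.5078 x 0.04323 = 0.02195 mol.
n(LiOH) used = 0.2933 x 0.01917 = 0.005623 mol, which equals the excess n(HCl).
So n(HCl) consumed by the sample = 0.02195 - 0.005623 = 0.01633 mol.
n(CaCO3) = 0.01633 / 2 = 0.008165 mol.
mass = 0.008165 mol x 100.09 g/mol = 0.817 g.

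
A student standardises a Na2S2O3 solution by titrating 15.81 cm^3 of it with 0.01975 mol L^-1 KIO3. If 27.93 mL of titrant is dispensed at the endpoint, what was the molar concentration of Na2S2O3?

0.209 M

n(KIO3) = 0.01975 x 0.02793 = 0.0005516 mol.
From the balanced equation, 1 mol KIO3 reacts with 6 mol Na2S2O3, so n(Na2S2O3) = 0.0005516 x 6/1 = 0.003310 mol.
[Na2S2O3] = 0.003310 / 0.01581 L = 0.209 M.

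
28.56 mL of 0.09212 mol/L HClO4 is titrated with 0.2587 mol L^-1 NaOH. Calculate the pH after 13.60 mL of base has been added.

n(acid) = 0.09212 x 0.02856 = 0.002631 mol; n(NaOH) added = 0.2587 x 0.01360 = 0.003518 mol.
Base is in excess by 0.003518 - 0.002631 = 0.0008874 mol in a total volume of 0.04216 L.
[OH^-] = 0.0008874/0.04216 = 0.02105 M, so pOH = 1.68 and pH = 14.00 - 1.68 = 12.32.

12.32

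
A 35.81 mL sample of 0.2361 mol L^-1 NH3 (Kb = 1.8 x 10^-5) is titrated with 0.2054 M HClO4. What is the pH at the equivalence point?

5.11

n(NH3) = 0.2361 x 0.03581 = 0.008455 mol; V(HClO4) at equivalence = 0.008455/0.2054 = 0.04116 L.
At equivalence the base is fully converted to NH4+; total volume = 0.07697 L, so [NH4+] = 0.008455/0.07697 = 0.1098 M.
Ka(NH4+) = Kw/Kb = 1.0e-14 / 1.8 x 10^-5 = 5.56e-10.
[H^+] = sqrt(Ka x [NH4+]) = sqrt(5.56e-10 x 0.1098) = 7.81e-6 M.
pH = -log(7.81e-6) = 5.11.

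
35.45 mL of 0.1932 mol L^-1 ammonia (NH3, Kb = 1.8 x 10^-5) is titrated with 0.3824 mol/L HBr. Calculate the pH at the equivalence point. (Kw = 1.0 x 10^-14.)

n(NH3) = 0.1932 x 0.03545 = 0.006849 mol; V(HBr) at equivalence = 0.006849/0.3824 = 0.01791 L.
At equivalence the base is fully converted to NH4+; total volume = 0.05336 L, so [NH4+] = 0.006849/0.05336 = 0.1284 M.
Ka(NH4+) = Kw/Kb = 1.0e-14 / 1.8 x 10^-5 = 5.56e-10.
[H^+] = sqrt(Ka x [NH4+]) = sqrt(5.56e-10 x 0.1284) = 8.44e-6 M.
pH = -log(8.44e-6) = 5.07.

5.07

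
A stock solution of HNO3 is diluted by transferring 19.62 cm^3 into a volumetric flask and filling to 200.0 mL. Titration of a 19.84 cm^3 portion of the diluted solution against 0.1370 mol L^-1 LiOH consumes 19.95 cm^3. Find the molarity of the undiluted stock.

1.40 M

n(LiOH) = 0.1370 x 0.01995 = 0.002733 mol.
n(HNO3) in the aliquot = 0.002733 mol.
[diluted HNO3] = 0.002733 / 0.01984 = 0.1378 M.
Dilution factor = 200.0/19.62 = 10.19, so [stock] = 0.1378 x 10.19 = 1.40 M.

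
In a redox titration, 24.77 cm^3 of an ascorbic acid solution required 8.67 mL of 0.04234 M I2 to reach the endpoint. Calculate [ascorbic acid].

n(I2) = 0.04234 x 0.008670 = 0.0003671 mol.
From the balanced equation, 1 mol I2 reacts with 1 mol ascorbic acid, so n(ascorbic acid) = 0.0003671 x 1/1 = 0.0003671 mol.
[ascorbic acid] = 0.0003671 / 0.02477 L = 0.0148 M.

0.0148 M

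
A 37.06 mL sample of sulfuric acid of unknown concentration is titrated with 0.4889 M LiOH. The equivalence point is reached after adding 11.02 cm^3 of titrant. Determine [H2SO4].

0.0727 M

n(LiOH) delivered = 0.4889 x 0.01102 = 0.005388 mol.
The reaction is 1 H2SO4 + 2 LiOH, so n(H2SO4) = 0.005388 x 1/2 = 0.002694 mol.
[H2SO4] = 0.002694 mol / 0.03706 L = 0.0727 M.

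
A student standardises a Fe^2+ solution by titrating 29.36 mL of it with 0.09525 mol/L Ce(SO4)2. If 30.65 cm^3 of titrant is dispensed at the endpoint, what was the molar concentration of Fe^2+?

0.0994 M

n(Ce(SO4)2) = 0.09525 x 0.03065 = 0.002919 mol.
From the balanced equation, 1 mol Ce(SO4)2 reacts with 1 mol Fe^2+, so n(Fe^2+) = 0.002919 x 1/1 = 0.002919 mol.
[Fe^2+] = 0.002919 / 0.02936 L = 0.0994 M.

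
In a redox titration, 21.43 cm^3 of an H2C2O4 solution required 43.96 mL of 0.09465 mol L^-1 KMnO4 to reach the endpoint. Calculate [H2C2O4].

0.485 M

n(KMnO4) = 0.09465 x 0.04396 = 0.004161 mol.
From the balanced equation, 2 mol KMnO4 reacts with 5 mol H2C2O4, so n(H2C2O4) = 0.004161 x 5/2 = 0.01040 mol.
[H2C2O4] = 0.01040 / 0.02143 L = 0.485 M.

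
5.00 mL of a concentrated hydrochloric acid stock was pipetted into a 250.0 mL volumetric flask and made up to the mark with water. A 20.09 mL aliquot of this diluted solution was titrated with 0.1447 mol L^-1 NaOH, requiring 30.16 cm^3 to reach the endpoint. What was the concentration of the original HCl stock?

10.9 M

n(NaOH) = 0.1447 x 0.03016 = 0.004364 mol.
n(HCl) in the aliquot = 0.004364 mol.
[diluted HCl] = 0.004364 / 0.02009 = 0.2172 M.
Dilution factor = 250.0/5.000 = 50.00, so [stock] = 0.2172 x 50.00 = 10.9 M.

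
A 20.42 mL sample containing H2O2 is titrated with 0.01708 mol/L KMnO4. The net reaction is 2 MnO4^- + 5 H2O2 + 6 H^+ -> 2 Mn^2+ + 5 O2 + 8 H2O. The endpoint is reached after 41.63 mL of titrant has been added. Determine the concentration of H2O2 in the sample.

0.0871 M

n(KMnO4) = 0.01708 x 0.04163 = 0.0007110 mol.
From the balanced equation, 2 mol KMnO4 reacts with 5 mol H2O2, so n(H2O2) = 0.0007110 x 5/2 = 0.001778 mol.
[H2O2] = 0.001778 / 0.02042 L = 0.0871 M.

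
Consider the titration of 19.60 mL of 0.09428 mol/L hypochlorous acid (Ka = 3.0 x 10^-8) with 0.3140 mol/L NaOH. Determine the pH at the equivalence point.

n(HClO) = 0.09428 x 0.01960 = 0.001848 mol; V(NaOH) at equivalence = 0.001848/0.3140 = 0.005885 L.
At equivalence all the acid is converted to ClO-; total volume = 0.01960 + 0.005885 = 0.02548 L, so [ClO-] = 0.001848/0.02548 = 0.07251 M.
Kb = Kw/Ka = 1.0e-14 / 3.0 x 10^-8 = 3.33e-7.
[OH^-] = sqrt(Kb x [ClO-]) = sqrt(3.33e-7 x 0.07251) = 0.000155 M.
pOH = 3.81, so pH = 14.00 - 3.81 = 10.19.

10.19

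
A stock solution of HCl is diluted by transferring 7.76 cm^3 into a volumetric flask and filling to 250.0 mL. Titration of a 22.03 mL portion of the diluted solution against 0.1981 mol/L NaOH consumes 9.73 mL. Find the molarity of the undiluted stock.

2.82 M

n(NaOH) = 0.1981 x 0.009730 = 0.001928 mol.
n(HCl) in the aliquot = 0.001928 mol.
[diluted HCl] = 0.001928 / 0.02203 = 0.08749 M.
Dilution factor = 250.0/7.760 = 32.22, so [stock] = 0.08749 x 32.22 = 2.82 M.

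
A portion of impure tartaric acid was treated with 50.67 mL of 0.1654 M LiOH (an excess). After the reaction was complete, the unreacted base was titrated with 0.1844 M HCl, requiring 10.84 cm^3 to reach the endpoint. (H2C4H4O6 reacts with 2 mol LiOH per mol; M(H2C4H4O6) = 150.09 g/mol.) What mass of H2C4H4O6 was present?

0.479 g

Total n(LiOH) added = 0.1654 x 0.05067 = 0.008381 mol.
n(HCl) used = 0.1844 x 0.01084 = 0.001999 mol, which equals the excess n(LiOH).
So n(LiOH) consumed by the sample = 0.008381 - 0.001999 = 0.006382 mol.
n(H2C4H4O6) = 0.006382 / 2 = 0.003191 mol.
mass = 0.003191 mol x 150.09 g/mol = 0.479 g.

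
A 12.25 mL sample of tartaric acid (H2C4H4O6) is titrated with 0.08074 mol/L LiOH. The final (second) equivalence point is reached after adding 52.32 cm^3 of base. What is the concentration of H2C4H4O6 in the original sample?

0.172 M

n(LiOH) = 0.08074 x 0.05232 = 0.004224 mol.
At the final (second) equivalence point, 2 mol OH^- react per mol H2C4H4O6, so n(H2C4H4O6) = 0.004224 / 2 = 0.002112 mol.
[H2C4H4O6] = 0.002112 / 0.01225 L = 0.172 M.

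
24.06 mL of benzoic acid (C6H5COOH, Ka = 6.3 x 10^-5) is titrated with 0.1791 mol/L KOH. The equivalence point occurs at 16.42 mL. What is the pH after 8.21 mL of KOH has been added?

4.20

8.21 mL is exactly half the equivalence volume (16.42/2), i.e. the half-equivalence point.
There, n(HA) = n(A^-), so pH = pKa = -log(6.3 x 10^-5) = 4.20.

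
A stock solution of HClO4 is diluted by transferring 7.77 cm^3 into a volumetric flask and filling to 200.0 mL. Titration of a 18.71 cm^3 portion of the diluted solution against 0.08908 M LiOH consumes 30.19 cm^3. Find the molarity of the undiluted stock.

n(LiOH) = 0.08908 x 0.03019 = 0.002689 mol.
n(HClO4) in the aliquot = 0.002689 mol.
[diluted HClO4] = 0.002689 / 0.01871 = 0.1437 M.
Dilution factor = 200.0/7.770 = 25.74, so [stock] = 0.1437 x 25.74 = 3.70 M.

3.70 M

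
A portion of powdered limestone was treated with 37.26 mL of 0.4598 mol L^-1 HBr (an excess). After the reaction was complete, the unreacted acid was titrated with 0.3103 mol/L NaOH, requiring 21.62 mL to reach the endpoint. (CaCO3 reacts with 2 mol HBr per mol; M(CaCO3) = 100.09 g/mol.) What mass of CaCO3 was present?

0.522 g

Total n(HBr) added = 0.4598 x 0.03726 = 0.01713 mol.
n(NaOH) used = 0.3103 x 0.02162 = 0.006709 mol, which equals the excess n(HBr).
So n(HBr) consumed by the sample = 0.01713 - 0.006709 = 0.01042 mol.
n(CaCO3) = 0.01042 / 2 = 0.005212 mol.
mass = 0.005212 mol x 100.09 g/mol = 0.522 g.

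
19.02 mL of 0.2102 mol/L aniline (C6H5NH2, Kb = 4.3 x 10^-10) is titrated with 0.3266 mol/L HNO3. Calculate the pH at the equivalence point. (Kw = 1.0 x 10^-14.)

2.76

n(C6H5NH2) = 0.2102 x 0.01902 = 0.003998 mol; V(HNO3) at equivalence = 0.003998/0.3266 = 0.01224 L.
At equivalence the base is fully converted to C6H5NH3+; total volume = 0.03126 L, so [C6H5NH3+] = 0.003998/0.03126 = 0.1279 M.
Ka(C6H5NH3+) = Kw/Kb = 1.0e-14 / 4.3 x 10^-10 = 2.33e-5.
[H^+] = sqrt(Ka x [C6H5NH3+]) = sqrt(2.33e-5 x 0.1279) = 0.00172 M.
pH = -log(0.00172) = 2.76.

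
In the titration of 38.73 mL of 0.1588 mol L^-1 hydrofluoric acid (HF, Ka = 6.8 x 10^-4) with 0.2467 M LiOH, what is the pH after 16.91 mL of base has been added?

3.49

Initial n(HF) = 0.1588 x 0.03873 = 0.006150 mol.
n(LiOH) added = 0.2467 x 0.01691 = 0.004172 mol, converting that many moles of HF to F-.
Remaining n(HF) = 0.001979 mol; n(F-) = 0.004172 mol.
By Henderson-Hasselbalch, pH = pKa + log([A^-]/[HA]) = 3.17 + log(0.004172/0.001979) = 3.17 + (+0.32) = 3.49.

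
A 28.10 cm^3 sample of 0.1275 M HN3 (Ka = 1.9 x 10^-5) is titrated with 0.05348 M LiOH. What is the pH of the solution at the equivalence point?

8.65

n(HN3) = 0.1275 x 0.02810 = 0.003583 mol; V(LiOH) at equivalence = 0.003583/0.05348 = 0.06699 L.
At equivalence all the acid is converted to N3-; total volume = 0.02810 + 0.06699 = 0.09509 L, so [N3-] = 0.003583/0.09509 = 0.03768 M.
Kb = Kw/Ka = 1.0e-14 / 1.9 x 10^-5 = 5.26e-10.
[OH^-] = sqrt(Kb x [N3-]) = sqrt(5.26e-10 x 0.03768) = 4.45e-6 M.
pOH = 5.35, so pH = 14.00 - 5.35 = 8.65.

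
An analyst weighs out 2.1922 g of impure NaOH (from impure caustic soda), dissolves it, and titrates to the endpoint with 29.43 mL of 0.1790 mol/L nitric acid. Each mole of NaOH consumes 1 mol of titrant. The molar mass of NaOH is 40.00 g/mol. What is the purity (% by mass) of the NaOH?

n(HNO3) = 0.1790 x 0.02943 = 0.005268 mol.
n(NaOH) = 0.005268 / 1 = 0.005268 mol.
mass of NaOH = 0.005268 x 40.00 = 0.2107 g.
% purity = 0.2107 / 2.1922 x 100 = 9.61%.

9.61%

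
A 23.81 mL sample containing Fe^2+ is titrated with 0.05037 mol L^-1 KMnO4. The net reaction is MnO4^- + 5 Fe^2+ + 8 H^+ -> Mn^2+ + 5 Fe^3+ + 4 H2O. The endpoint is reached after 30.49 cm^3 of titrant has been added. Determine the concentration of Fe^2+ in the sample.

0.323 M

n(KMnO4) = 0.05037 x 0.03049 = 0.001536 mol.
From the balanced equation, 1 mol KMnO4 reacts with 5 mol Fe^2+, so n(Fe^2+) = 0.001536 x 5/1 = 0.007679 mol.
[Fe^2+] = 0.007679 / 0.02381 L = 0.323 M.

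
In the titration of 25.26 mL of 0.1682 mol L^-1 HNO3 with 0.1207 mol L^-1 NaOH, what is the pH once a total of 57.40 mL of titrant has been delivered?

12.51

n(acid) = 0.1682 x 0.02526 = 0.004249 mol; n(NaOH) added = 0.1207 x 0.05740 = 0.006928 mol.
Base is in excess by 0.006928 - 0.004249 = 0.002679 mol in a total volume of 0.08266 L.
[OH^-] = 0.002679/0.08266 = 0.03242 M, so pOH = 1.49 and pH = 14.00 - 1.49 = 12.51.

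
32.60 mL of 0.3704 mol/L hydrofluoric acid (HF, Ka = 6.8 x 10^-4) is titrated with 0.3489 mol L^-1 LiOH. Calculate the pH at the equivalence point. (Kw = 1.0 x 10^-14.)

8.21

n(HF) = 0.3704 x 0.03260 = 0.01208 mol; V(LiOH) at equivalence = 0.01208/0.3489 = 0.03461 L.
At equivalence all the acid is converted to F-; total volume = 0.03260 + 0.03461 = 0.06721 L, so [F-] = 0.01208/0.06721 = 0.1797 M.
Kb = Kw/Ka = 1.0e-14 / 6.8 x 10^-4 = 1.47e-11.
[OH^-] = sqrt(Kb x [F-]) = sqrt(1.47e-11 x 0.1797) = 1.63e-6 M.
pOH = 5.79, so pH = 14.00 - 5.79 = 8.21.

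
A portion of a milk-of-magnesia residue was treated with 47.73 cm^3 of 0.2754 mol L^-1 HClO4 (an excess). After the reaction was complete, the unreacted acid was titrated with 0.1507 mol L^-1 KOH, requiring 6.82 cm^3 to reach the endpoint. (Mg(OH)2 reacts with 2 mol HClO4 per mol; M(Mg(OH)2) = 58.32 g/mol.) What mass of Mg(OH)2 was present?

Total n(HClO4) added = 0.2754 x 0.04773 = 0.01314 mol.
n(KOH) used = 0.1507 x 0.006820 = 0.001028 mol, which equals the excess n(HClO4).
So n(HClO4) consumed by the sample = 0.01314 - 0.001028 = 0.01212 mol.
n(Mg(OH)2) = 0.01212 / 2 = 0.006059 mol.
mass = 0.006059 mol x 58.32 g/mol = 0.353 g.

0.353 g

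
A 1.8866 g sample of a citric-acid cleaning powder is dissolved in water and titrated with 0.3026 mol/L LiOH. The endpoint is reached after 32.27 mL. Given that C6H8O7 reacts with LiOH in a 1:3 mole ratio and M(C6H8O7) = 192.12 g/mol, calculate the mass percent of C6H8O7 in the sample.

33.1%

n(LiOH) = 0.3026 x 0.03227 = 0.009765 mol.
n(C6H8O7) = 0.009765 / 3 = 0.003255 mol.
mass of C6H8O7 = 0.003255 x 192.12 = 0.6253 g.
% purity = 0.6253 / 1.8866 x 100 = 33.1%.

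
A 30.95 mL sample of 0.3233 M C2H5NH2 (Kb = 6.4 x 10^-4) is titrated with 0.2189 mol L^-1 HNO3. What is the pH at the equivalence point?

5.85

n(C2H5NH2) = 0.3233 x 0.03095 = 0.01001 mol; V(HNO3) at equivalence = 0.01001/0.2189 = 0.04571 L.
At equivalence the base is fully converted to C2H5NH3+; total volume = 0.07666 L, so [C2H5NH3+] = 0.01001/0.07666 = 0.1305 M.
Ka(C2H5NH3+) = Kw/Kb = 1.0e-14 / 6.4 x 10^-4 = 1.56e-11.
[H^+] = sqrt(Ka x [C2H5NH3+]) = sqrt(1.56e-11 x 0.1305) = 1.43e-6 M.
pH = -log(1.43e-6) = 5.85.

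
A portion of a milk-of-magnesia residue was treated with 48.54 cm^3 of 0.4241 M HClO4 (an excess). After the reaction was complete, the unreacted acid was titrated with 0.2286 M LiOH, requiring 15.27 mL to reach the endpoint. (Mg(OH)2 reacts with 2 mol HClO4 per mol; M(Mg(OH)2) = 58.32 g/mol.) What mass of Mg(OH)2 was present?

0.498 g

Total n(HClO4) added = 0.4241 x 0.04854 = 0.02059 mol.
n(LiOH) used = 0.2286 x 0.01527 = 0.003491 mol, which equals the excess n(HClO4).
So n(HClO4) consumed by the sample = 0.02059 - 0.003491 = 0.01710 mol.
n(Mg(OH)2) = 0.01710 / 2 = 0.008548 mol.
mass = 0.008548 mol x 58.32 g/mol = 0.498 g.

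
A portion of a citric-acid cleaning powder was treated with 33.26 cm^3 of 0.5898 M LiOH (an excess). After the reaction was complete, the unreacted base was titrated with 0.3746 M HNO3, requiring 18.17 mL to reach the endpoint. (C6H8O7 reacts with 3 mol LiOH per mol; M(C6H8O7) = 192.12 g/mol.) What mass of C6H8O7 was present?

0.820 g

Total n(LiOH) added = 0.5898 x 0.03326 = 0.01962 mol.
n(HNO3) used = 0.3746 x 0.01817 = 0.006806 mol, which equals the excess n(LiOH).
So n(LiOH) consumed by the sample = 0.01962 - 0.006806 = 0.01281 mol.
n(C6H8O7) = 0.01281 / 3 = 0.004270 mol.
mass = 0.004270 mol x 192.12 g/mol = 0.820 g.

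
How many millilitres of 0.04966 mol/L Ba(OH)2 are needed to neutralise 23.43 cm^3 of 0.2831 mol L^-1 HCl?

66.8 mL

n(HCl) = 0.2831 mol/L x 0.02343 L = 0.006633 mol.
The neutralisation is 2 HCl : 1 Ba(OH)2, so n(Ba(OH)2) = 0.006633 x 1/2 = 0.003317 mol.
V(Ba(OH)2) = 0.003317 / 0.04966 = 0.06678 L = 66.8 mL.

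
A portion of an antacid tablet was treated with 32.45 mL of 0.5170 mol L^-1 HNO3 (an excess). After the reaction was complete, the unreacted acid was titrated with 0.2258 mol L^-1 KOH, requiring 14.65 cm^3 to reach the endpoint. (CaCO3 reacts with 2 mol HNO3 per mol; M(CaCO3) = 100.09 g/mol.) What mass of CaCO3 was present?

0.674 g

Total n(HNO3) added = 0.5170 x 0.03245 = 0.01678 mol.
n(KOH) used = 0.2258 x 0.01465 = 0.003308 mol, which equals the excess n(HNO3).
So n(HNO3) consumed by the sample = 0.01678 - 0.003308 = 0.01347 mol.
n(CaCO3) = 0.01347 / 2 = 0.006734 mol.
mass = 0.006734 mol x 100.09 g/mol = 0.674 g.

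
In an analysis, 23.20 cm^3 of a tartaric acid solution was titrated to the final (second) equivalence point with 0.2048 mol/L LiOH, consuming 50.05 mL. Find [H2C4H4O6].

n(LiOH) = 0.2048 x 0.05005 = 0.01025 mol.
At the final (second) equivalence point, 2 mol OH^- react per mol H2C4H4O6, so n(H2C4H4O6) = 0.01025 / 2 = 0.005125 mol.
[H2C4H4O6] = 0.005125 / 0.02320 L = 0.221 M.

0.221 M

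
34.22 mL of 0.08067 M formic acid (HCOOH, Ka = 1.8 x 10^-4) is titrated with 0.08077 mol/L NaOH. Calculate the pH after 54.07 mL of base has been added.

12.26

n(acid) = 0.08067 x 0.03422 = 0.002761 mol; n(NaOH) added = 0.08077 x 0.05407 = 0.004367 mol.
Base is in excess by 0.004367 - 0.002761 = 0.001607 mol in a total volume of 0.08829 L.
[OH^-] = 0.001607/0.08829 = 0.01820 M, so pOH = 1.74 and pH = 14.00 - 1.74 = 12.26.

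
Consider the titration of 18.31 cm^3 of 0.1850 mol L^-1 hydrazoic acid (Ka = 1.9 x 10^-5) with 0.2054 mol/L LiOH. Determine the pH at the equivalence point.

n(HN3) = 0.1850 x 0.01831 = 0.003387 mol; V(LiOH) at equivalence = 0.003387/0.2054 = 0.01649 L.
At equivalence all the acid is converted to N3-; total volume = 0.01831 + 0.01649 = 0.03480 L, so [N3-] = 0.003387/0.03480 = 0.09733 M.
Kb = Kw/Ka = 1.0e-14 / 1.9 x 10^-5 = 5.26e-10.
[OH^-] = sqrt(Kb x [N3-]) = sqrt(5.26e-10 x 0.09733) = 7.16e-6 M.
pOH = 5.15, so pH = 14.00 - 5.15 = 8.85.

8.85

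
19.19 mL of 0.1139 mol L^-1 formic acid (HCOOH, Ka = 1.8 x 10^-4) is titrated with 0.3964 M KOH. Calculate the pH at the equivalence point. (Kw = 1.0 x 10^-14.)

n(HCOOH) = 0.1139 x 0.01919 = 0.002186 mol; V(KOH) at equivalence = 0.002186/0.3964 = 0.005514 L.
At equivalence all the acid is converted to HCOO-; total volume = 0.01919 + 0.005514 = 0.02470 L, so [HCOO-] = 0.002186/0.02470 = 0.08848 M.
Kb = Kw/Ka = 1.0e-14 / 1.8 x 10^-4 = 5.56e-11.
[OH^-] = sqrt(Kb x [HCOO-]) = sqrt(5.56e-11 x 0.08848) = 2.22e-6 M.
pOH = 5.65, so pH = 14.00 - 5.65 = 8.35.

8.35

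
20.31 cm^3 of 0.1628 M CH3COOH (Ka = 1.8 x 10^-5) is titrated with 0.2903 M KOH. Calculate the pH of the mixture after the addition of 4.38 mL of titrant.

4.54

Initial n(CH3COOH) = 0.1628 x 0.02031 = 0.003306 mol.
n(KOH) added = 0.2903 x 0.004380 = 0.001272 mol, converting that many moles of CH3COOH to CH3COO-.
Remaining n(CH3COOH) = 0.002035 mol; n(CH3COO-) = 0.001272 mol.
By Henderson-Hasselbalch, pH = pKa + log([A^-]/[HA]) = 4.74 + log(0.001272/0.002035) = 4.74 + (-0.20) = 4.54.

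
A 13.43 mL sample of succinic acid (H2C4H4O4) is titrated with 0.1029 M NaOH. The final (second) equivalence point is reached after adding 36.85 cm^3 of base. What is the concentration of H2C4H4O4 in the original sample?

0.141 M

n(NaOH) = 0.1029 x 0.03685 = 0.003792 mol.
At the final (second) equivalence point, 2 mol OH^- react per mol H2C4H4O4, so n(H2C4H4O4) = 0.003792 / 2 = 0.001896 mol.
[H2C4H4O4] = 0.001896 / 0.01343 L = 0.141 M.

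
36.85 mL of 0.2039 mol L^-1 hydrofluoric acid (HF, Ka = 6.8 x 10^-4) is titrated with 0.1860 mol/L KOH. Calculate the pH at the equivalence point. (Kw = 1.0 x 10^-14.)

n(HF) = 0.2039 x 0.03685 = 0.007514 mol; V(KOH) at equivalence = 0.007514/0.1860 = 0.04040 L.
At equivalence all the acid is converted to F-; total volume = 0.03685 + 0.04040 = 0.07725 L, so [F-] = 0.007514/0.07725 = 0.09727 M.
Kb = Kw/Ka = 1.0e-14 / 6.8 x 10^-4 = 1.47e-11.
[OH^-] = sqrt(Kb x [F-]) = sqrt(1.47e-11 x 0.09727) = 1.20e-6 M.
pOH = 5.92, so pH = 14.00 - 5.92 = 8.08.

8.08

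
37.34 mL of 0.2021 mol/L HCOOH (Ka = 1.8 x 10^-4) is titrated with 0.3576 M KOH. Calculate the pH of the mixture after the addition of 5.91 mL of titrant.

Initial n(HCOOH) = 0.2021 x 0.03734 = 0.007546 mol.
n(KOH) added = 0.3576 x 0.005910 = 0.002113 mol, converting that many moles of HCOOH to HCOO-.
Remaining n(HCOOH) = 0.005433 mol; n(HCOO-) = 0.002113 mol.
By Henderson-Hasselbalch, pH = pKa + log([A^-]/[HA]) = 3.74 + log(0.002113/0.005433) = 3.74 + (-0.41) = 3.33.

3.33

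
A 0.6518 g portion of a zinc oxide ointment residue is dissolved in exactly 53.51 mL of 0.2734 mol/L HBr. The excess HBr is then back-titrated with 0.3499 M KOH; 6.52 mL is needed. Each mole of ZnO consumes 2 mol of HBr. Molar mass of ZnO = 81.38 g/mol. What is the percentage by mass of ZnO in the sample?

Total n(HBr) added = 0.2734 x 0.05351 = 0.01463 mol.
n(KOH) used = 0.3499 x 0.006520 = 0.002281 mol, which equals the excess n(HBr).
So n(HBr) consumed by the sample = 0.01463 - 0.002281 = 0.01235 mol.
n(ZnO) = 0.01235 / 2 = 0.006174 mol.
mass ZnO = 0.006174 x 81.38 = 0.5025 g, so %ZnO = 0.5025/0.6518 x 100 = 77.1%.

77.1%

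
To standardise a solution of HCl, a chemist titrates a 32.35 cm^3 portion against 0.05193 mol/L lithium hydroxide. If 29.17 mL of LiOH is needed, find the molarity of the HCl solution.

n(LiOH) delivered = 0.05193 x 0.02917 = 0.001515 mol.
For a 1:1 reaction, n(HCl) = 0.001515 mol.
[HCl] = 0.001515 mol / 0.03235 L = 0.0468 M.

0.0468 M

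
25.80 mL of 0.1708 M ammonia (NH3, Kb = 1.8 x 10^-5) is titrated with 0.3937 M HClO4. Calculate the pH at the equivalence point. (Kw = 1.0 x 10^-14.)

n(NH3) = 0.1708 x 0.02580 = 0.004407 mol; V(HClO4) at equivalence = 0.004407/0.3937 = 0.01119 L.
At equivalence the base is fully converted to NH4+; total volume = 0.03699 L, so [NH4+] = 0.004407/0.03699 = 0.1191 M.
Ka(NH4+) = Kw/Kb = 1.0e-14 / 1.8 x 10^-5 = 5.56e-10.
[H^+] = sqrt(Ka x [NH4+]) = sqrt(5.56e-10 x 0.1191) = 8.14e-6 M.
pH = -log(8.14e-6) = 5.09.

5.09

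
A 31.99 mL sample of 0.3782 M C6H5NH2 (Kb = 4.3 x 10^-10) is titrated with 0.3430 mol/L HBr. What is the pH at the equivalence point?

n(C6H5NH2) = 0.3782 x 0.03199 = 0.01210 mol; V(HBr) at equivalence = 0.01210/0.3430 = 0.03527 L.
At equivalence the base is fully converted to C6H5NH3+; total volume = 0.06726 L, so [C6H5NH3+] = 0.01210/0.06726 = 0.1799 M.
Ka(C6H5NH3+) = Kw/Kb = 1.0e-14 / 4.3 x 10^-10 = 2.33e-5.
[H^+] = sqrt(Ka x [C6H5NH3+]) = sqrt(2.33e-5 x 0.1799) = 0.00205 M.
pH = -log(0.00205) = 2.69.

2.69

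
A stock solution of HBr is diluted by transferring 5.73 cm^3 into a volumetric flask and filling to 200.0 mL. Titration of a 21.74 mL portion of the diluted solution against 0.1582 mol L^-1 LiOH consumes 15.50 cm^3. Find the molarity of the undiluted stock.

n(LiOH) = 0.1582 x 0.01550 = 0.002452 mol.
n(HBr) in the aliquot = 0.002452 mol.
[diluted HBr] = 0.002452 / 0.02174 = 0.1128 M.
Dilution factor = 200.0/5.730 = 34.90, so [stock] = 0.1128 x 34.90 = 3.94 M.

3.94 M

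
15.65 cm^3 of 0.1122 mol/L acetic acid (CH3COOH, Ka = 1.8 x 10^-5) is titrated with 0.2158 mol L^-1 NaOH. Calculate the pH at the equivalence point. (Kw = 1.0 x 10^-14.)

8.81

n(CH3COOH) = 0.1122 x 0.01565 = 0.001756 mol; V(NaOH) at equivalence = 0.001756/0.2158 = 0.008137 L.
At equivalence all the acid is converted to CH3COO-; total volume = 0.01565 + 0.008137 = 0.02379 L, so [CH3COO-] = 0.001756/0.02379 = 0.07382 M.
Kb = Kw/Ka = 1.0e-14 / 1.8 x 10^-5 = 5.56e-10.
[OH^-] = sqrt(Kb x [CH3COO-]) = sqrt(5.56e-10 x 0.07382) = 6.40e-6 M.
pOH = 5.19, so pH = 14.00 - 5.19 = 8.81.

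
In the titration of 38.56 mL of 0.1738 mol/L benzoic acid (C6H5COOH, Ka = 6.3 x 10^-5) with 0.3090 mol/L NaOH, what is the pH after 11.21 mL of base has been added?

Initial n(C6H5COOH) = 0.1738 x 0.03856 = 0.006702 mol.
n(NaOH) added = 0.3090 x 0.01121 = 0.003464 mol, converting that many moles of C6H5COOH to C6H5COO-.
Remaining n(C6H5COOH) = 0.003238 mol; n(C6H5COO-) = 0.003464 mol.
By Henderson-Hasselbalch, pH = pKa + log([A^-]/[HA]) = 4.20 + log(0.003464/0.003238) = 4.20 + (+0.03) = 4.23.

4.23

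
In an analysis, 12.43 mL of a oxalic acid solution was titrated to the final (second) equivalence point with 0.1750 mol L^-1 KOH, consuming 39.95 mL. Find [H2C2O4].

0.281 M

n(KOH) = 0.1750 x 0.03995 = 0.006991 mol.
At the final (second) equivalence point, 2 mol OH^- react per mol H2C2O4, so n(H2C2O4) = 0.006991 / 2 = 0.003496 mol.
[H2C2O4] = 0.003496 / 0.01243 L = 0.281 M.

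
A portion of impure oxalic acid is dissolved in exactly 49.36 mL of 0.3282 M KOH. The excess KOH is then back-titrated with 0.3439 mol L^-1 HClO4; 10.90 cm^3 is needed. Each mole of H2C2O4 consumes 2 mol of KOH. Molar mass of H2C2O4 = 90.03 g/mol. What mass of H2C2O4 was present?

0.561 g

Total n(KOH) added = 0.3282 x 0.04936 = 0.01620 mol.
n(HClO4) used = 0.3439 x 0.01090 = 0.003749 mol, which equals the excess n(KOH).
So n(KOH) consumed by the sample = 0.01620 - 0.003749 = 0.01245 mol.
n(H2C2O4) = 0.01245 / 2 = 0.006226 mol.
mass = 0.006226 mol x 90.03 g/mol = 0.561 g.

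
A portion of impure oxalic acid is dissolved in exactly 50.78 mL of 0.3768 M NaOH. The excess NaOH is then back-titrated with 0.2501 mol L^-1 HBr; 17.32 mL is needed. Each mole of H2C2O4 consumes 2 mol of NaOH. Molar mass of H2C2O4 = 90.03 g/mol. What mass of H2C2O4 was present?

Total n(NaOH) added = 0.3768 x 0.05078 = 0.01913 mol.
n(HBr) used = 0.2501 x 0.01732 = 0.004332 mol, which equals the excess n(NaOH).
So n(NaOH) consumed by the sample = 0.01913 - 0.004332 = 0.01480 mol.
n(H2C2O4) = 0.01480 / 2 = 0.007401 mol.
mass = 0.007401 mol x 90.03 g/mol = 0.666 g.

0.666 g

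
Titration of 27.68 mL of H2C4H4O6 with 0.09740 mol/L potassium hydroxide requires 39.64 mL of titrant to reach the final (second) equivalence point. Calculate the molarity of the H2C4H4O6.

n(KOH) = 0.09740 x 0.03964 = 0.003861 mol.
At the final (second) equivalence point, 2 mol OH^- react per mol H2C4H4O6, so n(H2C4H4O6) = 0.003861 / 2 = 0.001930 mol.
[H2C4H4O6] = 0.001930 / 0.02768 L = 0.0697 M.

0.0697 M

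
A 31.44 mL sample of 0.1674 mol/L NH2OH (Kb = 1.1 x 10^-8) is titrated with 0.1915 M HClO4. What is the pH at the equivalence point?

3.55

n(NH2OH) = 0.1674 x 0.03144 = 0.005263 mol; V(HClO4) at equivalence = 0.005263/0.1915 = 0.02748 L.
At equivalence the base is fully converted to NH3OH+; total volume = 0.05892 L, so [NH3OH+] = 0.005263/0.05892 = 0.08932 M.
Ka(NH3OH+) = Kw/Kb = 1.0e-14 / 1.1 x 10^-8 = 9.09e-7.
[H^+] = sqrt(Ka x [NH3OH+]) = sqrt(9.09e-7 x 0.08932) = 0.000285 M.
pH = -log(0.000285) = 3.55.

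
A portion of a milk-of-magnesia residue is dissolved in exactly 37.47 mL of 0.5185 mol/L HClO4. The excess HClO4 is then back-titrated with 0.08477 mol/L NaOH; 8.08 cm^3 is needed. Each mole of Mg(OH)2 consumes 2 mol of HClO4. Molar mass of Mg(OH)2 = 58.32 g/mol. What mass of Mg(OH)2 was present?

0.547 g

Total n(HClO4) added = 0.5185 x 0.03747 = 0.01943 mol.
n(NaOH) used = 0.08477 x 0.008080 = 0.0006849 mol, which equals the excess n(HClO4).
So n(HClO4) consumed by the sample = 0.01943 - 0.0006849 = 0.01874 mol.
n(Mg(OH)2) = 0.01874 / 2 = 0.009372 mol.
mass = 0.009372 mol x 58.32 g/mol = 0.547 g.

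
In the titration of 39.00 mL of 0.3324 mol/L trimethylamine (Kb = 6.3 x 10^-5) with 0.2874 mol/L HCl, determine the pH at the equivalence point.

n((CH3)3N) = 0.3324 x 0.03900 = 0.01296 mol; V(HCl) at equivalence = 0.01296/0.2874 = 0.04511 L.
At equivalence the base is fully converted to (CH3)3NH+; total volume = 0.08411 L, so [(CH3)3NH+] = 0.01296/0.08411 = 0.1541 M.
Ka((CH3)3NH+) = Kw/Kb = 1.0e-14 / 6.3 x 10^-5 = 1.59e-10.
[H^+] = sqrt(Ka x [(CH3)3NH+]) = sqrt(1.59e-10 x 0.1541) = 4.95e-6 M.
pH = -log(4.95e-6) = 5.31.

5.31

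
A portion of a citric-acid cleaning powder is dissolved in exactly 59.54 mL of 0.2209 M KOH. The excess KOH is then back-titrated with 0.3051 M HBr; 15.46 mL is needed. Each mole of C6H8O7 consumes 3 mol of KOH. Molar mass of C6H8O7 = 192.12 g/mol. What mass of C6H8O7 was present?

0.540 g

Total n(KOH) added = 0.2209 x 0.05954 = 0.01315 mol.
n(HBr) used = 0.3051 x 0.01546 = 0.004717 mol, which equals the excess n(KOH).
So n(KOH) consumed by the sample = 0.01315 - 0.004717 = 0.008436 mol.
n(C6H8O7) = 0.008436 / 3 = 0.002812 mol.
mass = 0.002812 mol x 192.12 g/mol = 0.540 g.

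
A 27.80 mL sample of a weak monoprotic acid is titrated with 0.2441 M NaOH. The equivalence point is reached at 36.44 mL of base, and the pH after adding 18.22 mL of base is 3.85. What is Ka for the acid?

18.22 mL is half of the equivalence volume, so this is the half-equivalence point where [HA] = [A^-].
At half-equivalence pH = pKa, so pKa = 3.85.
Ka = 10^(-3.85) = 1.4 x 10^-4.

1.4 x 10^-4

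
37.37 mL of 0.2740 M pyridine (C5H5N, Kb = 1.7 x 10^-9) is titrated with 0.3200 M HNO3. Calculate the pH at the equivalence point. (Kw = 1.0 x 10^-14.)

3.03

n(C5H5N) = 0.2740 x 0.03737 = 0.01024 mol; V(HNO3) at equivalence = 0.01024/0.3200 = 0.03200 L.
At equivalence the base is fully converted to C5H5NH+; total volume = 0.06937 L, so [C5H5NH+] = 0.01024/0.06937 = 0.1476 M.
Ka(C5H5NH+) = Kw/Kb = 1.0e-14 / 1.7 x 10^-9 = 5.88e-6.
[H^+] = sqrt(Ka x [C5H5NH+]) = sqrt(5.88e-6 x 0.1476) = 0.000932 M.
pH = -log(0.000932) = 3.03.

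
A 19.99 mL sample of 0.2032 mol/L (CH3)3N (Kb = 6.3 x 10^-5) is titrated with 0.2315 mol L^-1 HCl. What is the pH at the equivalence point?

5.38

n((CH3)3N) = 0.2032 x 0.01999 = 0.004062 mol; V(HCl) at equivalence = 0.004062/0.2315 = 0.01755 L.
At equivalence the base is fully converted to (CH3)3NH+; total volume = 0.03754 L, so [(CH3)3NH+] = 0.004062/0.03754 = 0.1082 M.
Ka((CH3)3NH+) = Kw/Kb = 1.0e-14 / 6.3 x 10^-5 = 1.59e-10.
[H^+] = sqrt(Ka x [(CH3)3NH+]) = sqrt(1.59e-10 x 0.1082) = 4.14e-6 M.
pH = -log(4.14e-6) = 5.38.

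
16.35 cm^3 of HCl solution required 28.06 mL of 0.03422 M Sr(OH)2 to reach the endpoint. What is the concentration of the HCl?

n(Sr(OH)2) delivered = 0.03422 x 0.02806 = 0.0009602 mol.
The reaction is 2 HCl + 1 Sr(OH)2, so n(HCl) = 0.0009602 x 2/1 = 0.001920 mol.
[HCl] = 0.001920 mol / 0.01635 L = 0.117 M.

0.117 M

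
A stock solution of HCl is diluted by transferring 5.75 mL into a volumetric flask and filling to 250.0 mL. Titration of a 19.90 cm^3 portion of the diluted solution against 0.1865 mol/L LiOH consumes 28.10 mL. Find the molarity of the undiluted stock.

11.4 M

n(LiOH) = 0.1865 x 0.02810 = 0.005241 mol.
n(HCl) in the aliquot = 0.005241 mol.
[diluted HCl] = 0.005241 / 0.01990 = 0.2633 M.
Dilution factor = 250.0/5.750 = 43.48, so [stock] = 0.2633 x 43.48 = 11.4 M.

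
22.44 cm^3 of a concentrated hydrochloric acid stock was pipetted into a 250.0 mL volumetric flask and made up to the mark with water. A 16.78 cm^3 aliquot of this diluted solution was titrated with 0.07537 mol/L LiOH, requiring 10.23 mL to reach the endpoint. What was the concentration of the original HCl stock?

0.512 M

n(LiOH) = 0.07537 x 0.01023 = 0.0007710 mol.
n(HCl) in the aliquot = 0.0007710 mol.
[diluted HCl] = 0.0007710 / 0.01678 = 0.04595 M.
Dilution factor = 250.0/22.44 = 11.14, so [stock] = 0.04595 x 11.14 = 0.512 M.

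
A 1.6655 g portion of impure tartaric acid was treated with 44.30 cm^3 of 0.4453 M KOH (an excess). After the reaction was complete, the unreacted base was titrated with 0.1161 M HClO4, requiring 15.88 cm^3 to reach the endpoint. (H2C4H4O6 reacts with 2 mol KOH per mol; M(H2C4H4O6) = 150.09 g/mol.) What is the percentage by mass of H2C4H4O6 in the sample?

Total n(KOH) added = 0.4453 x 0.04430 = 0.01973 mol.
n(HClO4) used = 0.1161 x 0.01588 = 0.001844 mol, which equals the excess n(KOH).
So n(KOH) consumed by the sample = 0.01973 - 0.001844 = 0.01788 mol.
n(H2C4H4O6) = 0.01788 / 2 = 0.008942 mol.
mass H2C4H4O6 = 0.008942 x 150.09 = 1.342 g, so %H2C4H4O6 = 1.342/1.6655 x 100 = 80.6%.

80.6%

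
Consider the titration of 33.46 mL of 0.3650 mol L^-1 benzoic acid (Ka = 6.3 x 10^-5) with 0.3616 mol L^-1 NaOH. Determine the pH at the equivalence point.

8.73

n(C6H5COOH) = 0.3650 x 0.03346 = 0.01221 mol; V(NaOH) at equivalence = 0.01221/0.3616 = 0.03377 L.
At equivalence all the acid is converted to C6H5COO-; total volume = 0.03346 + 0.03377 = 0.06723 L, so [C6H5COO-] = 0.01221/0.06723 = 0.1816 M.
Kb = Kw/Ka = 1.0e-14 / 6.3 x 10^-5 = 1.59e-10.
[OH^-] = sqrt(Kb x [C6H5COO-]) = sqrt(1.59e-10 x 0.1816) = 5.37e-6 M.
pOH = 5.27, so pH = 14.00 - 5.27 = 8.73.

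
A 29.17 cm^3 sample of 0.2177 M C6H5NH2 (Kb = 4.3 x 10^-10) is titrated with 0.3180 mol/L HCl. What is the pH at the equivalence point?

n(C6H5NH2) = 0.2177 x 0.02917 = 0.006350 mol; V(HCl) at equivalence = 0.006350/0.3180 = 0.01997 L.
At equivalence the base is fully converted to C6H5NH3+; total volume = 0.04914 L, so [C6H5NH3+] = 0.006350/0.04914 = 0.1292 M.
Ka(C6H5NH3+) = Kw/Kb = 1.0e-14 / 4.3 x 10^-10 = 2.33e-5.
[H^+] = sqrt(Ka x [C6H5NH3+]) = sqrt(2.33e-5 x 0.1292) = 0.00173 M.
pH = -log(0.00173) = 2.76.

2.76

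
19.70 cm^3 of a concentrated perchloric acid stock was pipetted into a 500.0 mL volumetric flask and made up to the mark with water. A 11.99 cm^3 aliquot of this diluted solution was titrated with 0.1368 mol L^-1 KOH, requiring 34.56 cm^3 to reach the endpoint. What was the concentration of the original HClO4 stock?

10.0 M

n(KOH) = 0.1368 x 0.03456 = 0.004728 mol.
n(HClO4) in the aliquot = 0.004728 mol.
[diluted HClO4] = 0.004728 / 0.01199 = 0.3943 M.
Dilution factor = 500.0/19.70 = 25.38, so [stock] = 0.3943 x 25.38 = 10.0 M.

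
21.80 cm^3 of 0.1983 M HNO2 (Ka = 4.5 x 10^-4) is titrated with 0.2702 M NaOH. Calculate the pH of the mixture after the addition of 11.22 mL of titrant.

3.72

Initial n(HNO2) = 0.1983 x 0.02180 = 0.004323 mol.
n(NaOH) added = 0.2702 x 0.01122 = 0.003032 mol, converting that many moles of HNO2 to NO2-.
Remaining n(HNO2) = 0.001291 mol; n(NO2-) = 0.003032 mol.
By Henderson-Hasselbalch, pH = pKa + log([A^-]/[HA]) = 3.35 + log(0.003032/0.001291) = 3.35 + (+0.37) = 3.72.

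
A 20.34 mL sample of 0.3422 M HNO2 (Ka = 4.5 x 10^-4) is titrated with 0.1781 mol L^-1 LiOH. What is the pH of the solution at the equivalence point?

n(HNO2) = 0.3422 x 0.02034 = 0.006960 mol; V(LiOH) at equivalence = 0.006960/0.1781 = 0.03908 L.
At equivalence all the acid is converted to NO2-; total volume = 0.02034 + 0.03908 = 0.05942 L, so [NO2-] = 0.006960/0.05942 = 0.1171 M.
Kb = Kw/Ka = 1.0e-14 / 4.5 x 10^-4 = 2.22e-11.
[OH^-] = sqrt(Kb x [NO2-]) = sqrt(2.22e-11 x 0.1171) = 1.61e-6 M.
pOH = 5.79, so pH = 14.00 - 5.79 = 8.21.

8.21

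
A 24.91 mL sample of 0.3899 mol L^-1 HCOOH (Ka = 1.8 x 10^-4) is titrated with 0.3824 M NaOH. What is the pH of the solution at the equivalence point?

n(HCOOH) = 0.3899 x 0.02491 = 0.009712 mol; V(NaOH) at equivalence = 0.009712/0.3824 = 0.02540 L.
At equivalence all the acid is converted to HCOO-; total volume = 0.02491 + 0.02540 = 0.05031 L, so [HCOO-] = 0.009712/0.05031 = 0.1931 M.
Kb = Kw/Ka = 1.0e-14 / 1.8 x 10^-4 = 5.56e-11.
[OH^-] = sqrt(Kb x [HCOO-]) = sqrt(5.56e-11 x 0.1931) = 3.27e-6 M.
pOH = 5.48, so pH = 14.00 - 5.48 = 8.52.

8.52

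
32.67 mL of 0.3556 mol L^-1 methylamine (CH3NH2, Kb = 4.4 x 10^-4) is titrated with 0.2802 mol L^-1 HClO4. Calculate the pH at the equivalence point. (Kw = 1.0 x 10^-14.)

5.72

n(CH3NH2) = 0.3556 x 0.03267 = 0.01162 mol; V(HClO4) at equivalence = 0.01162/0.2802 = 0.04146 L.
At equivalence the base is fully converted to CH3NH3+; total volume = 0.07413 L, so [CH3NH3+] = 0.01162/0.07413 = 0.1567 M.
Ka(CH3NH3+) = Kw/Kb = 1.0e-14 / 4.4 x 10^-4 = 2.27e-11.
[H^+] = sqrt(Ka x [CH3NH3+]) = sqrt(2.27e-11 x 0.1567) = 1.89e-6 M.
pH = -log(1.89e-6) = 5.72.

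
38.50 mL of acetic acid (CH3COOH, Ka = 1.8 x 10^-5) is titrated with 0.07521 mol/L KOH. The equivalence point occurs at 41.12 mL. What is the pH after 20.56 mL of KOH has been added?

20.56 mL is exactly half the equivalence volume (41.12/2), i.e. the half-equivalence point.
There, n(HA) = n(A^-), so pH = pKa = -log(1.8 x 10^-5) = 4.74.

4.74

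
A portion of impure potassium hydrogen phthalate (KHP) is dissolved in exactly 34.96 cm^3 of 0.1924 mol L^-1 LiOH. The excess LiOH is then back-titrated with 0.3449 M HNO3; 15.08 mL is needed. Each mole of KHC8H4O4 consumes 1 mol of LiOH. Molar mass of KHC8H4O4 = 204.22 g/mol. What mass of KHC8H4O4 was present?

0.311 g

Total n(LiOH) added = 0.1924 x 0.03496 = 0.006726 mol.
n(HNO3) used = 0.3449 x 0.01508 = 0.005201 mol, which equals the excess n(LiOH).
So n(LiOH) consumed by the sample = 0.006726 - 0.005201 = 0.001525 mol.
n(KHC8H4O4) = 0.001525 / 1 = 0.001525 mol.
mass = 0.001525 mol x 204.22 g/mol = 0.311 g.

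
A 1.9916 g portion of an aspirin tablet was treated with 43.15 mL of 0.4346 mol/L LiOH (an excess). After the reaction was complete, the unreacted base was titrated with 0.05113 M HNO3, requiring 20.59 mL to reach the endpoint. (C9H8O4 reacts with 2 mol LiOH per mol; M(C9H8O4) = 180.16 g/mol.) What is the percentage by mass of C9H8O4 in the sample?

80.1%

Total n(LiOH) added = 0.4346 x 0.04315 = 0.01875 mol.
n(HNO3) used = 0.05113 x 0.02059 = 0.001053 mol, which equals the excess n(LiOH).
So n(LiOH) consumed by the sample = 0.01875 - 0.001053 = 0.01770 mol.
n(C9H8O4) = 0.01770 / 2 = 0.008850 mol.
mass C9H8O4 = 0.008850 x 180.16 = 1.594 g, so %C9H8O4 = 1.594/1.9916 x 100 = 80.1%.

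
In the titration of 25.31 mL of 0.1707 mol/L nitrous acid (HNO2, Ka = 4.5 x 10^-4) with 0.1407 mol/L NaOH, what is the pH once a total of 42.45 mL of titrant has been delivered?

n(acid) = 0.1707 x 0.02531 = 0.004320 mol; n(NaOH) added = 0.1407 x 0.04245 = 0.005973 mol.
Base is in excess by 0.005973 - 0.004320 = 0.001652 mol in a total volume of 0.06776 L.
[OH^-] = 0.001652/0.06776 = 0.02438 M, so pOH = 1.61 and pH = 14.00 - 1.61 = 12.39.

12.39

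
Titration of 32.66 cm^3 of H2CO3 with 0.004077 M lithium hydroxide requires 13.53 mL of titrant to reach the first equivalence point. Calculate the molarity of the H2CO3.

n(LiOH) = 0.004077 x 0.01353 = 5.516e-5 mol.
At the first equivalence point, 1 mol OH^- react per mol H2CO3, so n(H2CO3) = 5.516e-5 / 1 = 5.516e-5 mol.
[H2CO3] = 5.516e-5 / 0.03266 L = 0.00169 M.

0.00169 M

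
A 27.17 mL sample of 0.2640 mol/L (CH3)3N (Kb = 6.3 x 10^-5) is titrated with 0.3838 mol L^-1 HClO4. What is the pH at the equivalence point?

n((CH3)3N) = 0.2640 x 0.02717 = 0.007173 mol; V(HClO4) at equivalence = 0.007173/0.3838 = 0.01869 L.
At equivalence the base is fully converted to (CH3)3NH+; total volume = 0.04586 L, so [(CH3)3NH+] = 0.007173/0.04586 = 0.1564 M.
Ka((CH3)3NH+) = Kw/Kb = 1.0e-14 / 6.3 x 10^-5 = 1.59e-10.
[H^+] = sqrt(Ka x [(CH3)3NH+]) = sqrt(1.59e-10 x 0.1564) = 4.98e-6 M.
pH = -log(4.98e-6) = 5.30.

5.30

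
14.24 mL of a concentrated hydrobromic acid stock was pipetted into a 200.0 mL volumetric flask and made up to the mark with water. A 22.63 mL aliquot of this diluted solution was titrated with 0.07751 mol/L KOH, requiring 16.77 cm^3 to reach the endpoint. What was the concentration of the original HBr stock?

n(KOH) = 0.07751 x 0.01677 = 0.001300 mol.
n(HBr) in the aliquot = 0.001300 mol.
[diluted HBr] = 0.001300 / 0.02263 = 0.05744 M.
Dilution factor = 200.0/14.24 = 14.04, so [stock] = 0.05744 x 14.04 = 0.807 M.

0.807 M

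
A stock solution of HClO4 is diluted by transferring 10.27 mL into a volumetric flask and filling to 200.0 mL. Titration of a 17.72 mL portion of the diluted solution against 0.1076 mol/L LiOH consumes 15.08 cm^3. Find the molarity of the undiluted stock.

n(LiOH) = 0.1076 x 0.01508 = 0.001623 mol.
n(HClO4) in the aliquot = 0.001623 mol.
[diluted HClO4] = 0.001623 / 0.01772 = 0.09157 M.
Dilution factor = 200.0/10.27 = 19.47, so [stock] = 0.09157 x 19.47 = 1.78 M.

1.78 M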